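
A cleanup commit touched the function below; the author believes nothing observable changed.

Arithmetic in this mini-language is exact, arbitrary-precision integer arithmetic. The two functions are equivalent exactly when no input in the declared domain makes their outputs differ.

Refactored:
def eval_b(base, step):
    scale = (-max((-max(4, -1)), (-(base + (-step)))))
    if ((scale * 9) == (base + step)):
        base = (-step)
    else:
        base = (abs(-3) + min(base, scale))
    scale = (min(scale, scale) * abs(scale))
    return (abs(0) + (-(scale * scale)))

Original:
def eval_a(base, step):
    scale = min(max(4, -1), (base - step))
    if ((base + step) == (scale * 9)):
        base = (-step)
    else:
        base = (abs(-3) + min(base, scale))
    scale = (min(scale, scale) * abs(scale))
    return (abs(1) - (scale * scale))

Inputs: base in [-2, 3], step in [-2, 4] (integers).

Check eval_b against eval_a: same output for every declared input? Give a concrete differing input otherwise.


Run the pair on base=-2, step=-2.
eval_a: scale = 0; ((base + step) == (scale * 9)) -> false; base = 1; scale = 0; return 1
eval_b: scale = 0; ((scale * 9) == (base + step)) -> false; base = 1; scale = 0; return 0
1 vs 0 — the two versions disagree here.
verdict: not equivalent; witness: base=-2, step=-2


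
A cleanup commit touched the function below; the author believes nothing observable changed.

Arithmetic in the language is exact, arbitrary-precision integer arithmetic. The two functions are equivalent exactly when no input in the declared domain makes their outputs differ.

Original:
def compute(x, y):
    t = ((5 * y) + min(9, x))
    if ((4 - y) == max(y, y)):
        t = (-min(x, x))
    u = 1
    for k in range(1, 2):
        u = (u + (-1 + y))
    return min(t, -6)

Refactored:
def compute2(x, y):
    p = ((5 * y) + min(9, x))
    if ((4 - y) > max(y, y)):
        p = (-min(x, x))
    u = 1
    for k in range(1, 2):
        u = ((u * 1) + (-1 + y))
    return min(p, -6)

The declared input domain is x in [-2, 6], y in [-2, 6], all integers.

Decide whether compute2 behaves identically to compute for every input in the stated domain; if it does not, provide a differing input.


Not equivalent: x=-2, y=-2 separates them (-12 vs -6).
compute: t = -12; ((4 - y) == max(y, y)) -> false; u = 1; [k=1]; u = -2; return -12
compute2: p = -12; ((4 - y) > max(y, y)) -> true; p = 2; u = 1; [k=1]; u = -2; return -6
verdict: not equivalent; witness: x=-2, y=-2


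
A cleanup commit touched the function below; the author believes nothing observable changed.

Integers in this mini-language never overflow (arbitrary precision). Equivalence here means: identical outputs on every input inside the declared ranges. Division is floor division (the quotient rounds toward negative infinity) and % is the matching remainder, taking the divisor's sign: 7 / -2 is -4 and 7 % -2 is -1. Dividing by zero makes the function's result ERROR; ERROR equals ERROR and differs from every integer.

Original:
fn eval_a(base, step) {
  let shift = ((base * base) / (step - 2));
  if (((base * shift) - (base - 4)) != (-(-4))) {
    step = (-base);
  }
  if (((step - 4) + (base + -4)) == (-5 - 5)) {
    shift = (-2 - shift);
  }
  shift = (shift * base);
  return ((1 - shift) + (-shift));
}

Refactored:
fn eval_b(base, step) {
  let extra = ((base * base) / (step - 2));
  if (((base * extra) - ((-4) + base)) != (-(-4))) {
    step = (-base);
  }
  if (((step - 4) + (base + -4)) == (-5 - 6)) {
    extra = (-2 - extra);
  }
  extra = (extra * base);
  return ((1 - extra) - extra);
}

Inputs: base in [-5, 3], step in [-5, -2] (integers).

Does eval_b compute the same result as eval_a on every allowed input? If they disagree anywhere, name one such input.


The edit looks behavioral (`5` became `6`), but over these ranges it never changes the outcome.
One worked example (base=0, step=-2) — eval_a: shift=0, then (((base * shift) - (base - 4)) != (-(-4))) is false, then (((step - 4) + (base + -4)) == (-5 - 5)) is true, then shift=-2, then shift=0, then returns 1; eval_b: extra=0, then (((base * extra) - ((-4) + base)) != (-(-4))) is false, then (((step - 4) + (base + -4)) == (-5 - 6)) is false, then extra=0, then returns 1; agreement on 1.
Every one of the 36 inputs gives matching results.
verdict: equivalent


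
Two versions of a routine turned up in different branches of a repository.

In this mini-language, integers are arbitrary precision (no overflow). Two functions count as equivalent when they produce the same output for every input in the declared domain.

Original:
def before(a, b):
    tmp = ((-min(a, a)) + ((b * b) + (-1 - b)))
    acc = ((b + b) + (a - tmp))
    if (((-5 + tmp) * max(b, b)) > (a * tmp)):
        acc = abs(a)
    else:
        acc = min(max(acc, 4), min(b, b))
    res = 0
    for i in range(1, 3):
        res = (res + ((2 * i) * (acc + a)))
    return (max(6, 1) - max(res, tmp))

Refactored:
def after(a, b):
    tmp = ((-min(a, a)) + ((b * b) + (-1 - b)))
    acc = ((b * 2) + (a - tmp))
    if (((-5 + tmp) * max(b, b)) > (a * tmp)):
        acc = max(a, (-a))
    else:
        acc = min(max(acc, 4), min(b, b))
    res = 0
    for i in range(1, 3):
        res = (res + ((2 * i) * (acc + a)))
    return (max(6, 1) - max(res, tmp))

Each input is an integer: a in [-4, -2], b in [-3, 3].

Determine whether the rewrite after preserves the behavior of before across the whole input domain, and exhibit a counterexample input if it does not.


Behavior is preserved: although constant usage differs, min/max/abs usage differs, arithmetic usage differs, the outputs never diverge.
Tracing a=-3, b=3: before: tmp := 8 | acc := -5 | (((-5 + tmp) * max(b, b)) > (a * tmp)): true | acc := 3 | res := 0 | iter i=1: | res := 0 | iter i=2: | res := 0 | result -2 | after: tmp := 8 | acc := -5 | (((-5 + tmp) * max(b, b)) > (a * tmp)): true | acc := 3 | res := 0 | iter i=1: | res := 0 | iter i=2: | res := 0 | result -2 — matching result -2.
Across all 21 domain points the two functions coincide.
verdict: equivalent


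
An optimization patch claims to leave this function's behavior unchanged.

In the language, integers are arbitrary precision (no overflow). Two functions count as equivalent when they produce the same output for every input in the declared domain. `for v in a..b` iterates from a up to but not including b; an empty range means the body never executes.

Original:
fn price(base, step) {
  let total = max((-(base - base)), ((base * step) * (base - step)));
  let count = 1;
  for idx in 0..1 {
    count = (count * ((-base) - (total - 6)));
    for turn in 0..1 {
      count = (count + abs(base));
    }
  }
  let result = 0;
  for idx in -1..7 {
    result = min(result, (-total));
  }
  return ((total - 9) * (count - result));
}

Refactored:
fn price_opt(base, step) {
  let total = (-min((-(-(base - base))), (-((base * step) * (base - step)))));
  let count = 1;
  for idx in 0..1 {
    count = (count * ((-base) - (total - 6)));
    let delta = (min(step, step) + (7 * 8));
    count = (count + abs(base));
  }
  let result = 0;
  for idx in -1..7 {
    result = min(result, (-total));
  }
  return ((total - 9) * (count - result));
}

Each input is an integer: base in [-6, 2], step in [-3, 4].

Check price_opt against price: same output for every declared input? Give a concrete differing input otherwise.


Equivalent — the differences include local variable names differ; arithmetic usage differs; constant usage differs; loop structure differs; min/max/abs usage differs, yet no declared input distinguishes the two.
One worked example (base=-5, step=-3) — price: total := 0 | count := 1 | iter idx=0: | count := 11 | iter turn=0: | count := 16 | result := 0 | iter idx=-1: | result := 0 | iter idx=0: | result := 0 | iter idx=1: | result := 0 | iter idx=2: | result := 0 | iter idx=3: | result := 0 | iter idx=4: | result := 0 | iter idx=5: | result := 0 | iter idx=6: | result := 0 | result -144; price_opt: total := 0 | count := 1 | iter idx=0: | count := 11 | delta := 53 | count := 16 | result := 0 | iter idx=-1: | result := 0 | iter idx=0: | result := 0 | iter idx=1: | result := 0 | iter idx=2: | result := 0 | iter idx=3: | result := 0 | iter idx=4: | result := 0 | iter idx=5: | result := 0 | iter idx=6: | result := 0 | result -144; agreement on -144.
Across all 72 domain points the two functions coincide.
verdict: equivalent


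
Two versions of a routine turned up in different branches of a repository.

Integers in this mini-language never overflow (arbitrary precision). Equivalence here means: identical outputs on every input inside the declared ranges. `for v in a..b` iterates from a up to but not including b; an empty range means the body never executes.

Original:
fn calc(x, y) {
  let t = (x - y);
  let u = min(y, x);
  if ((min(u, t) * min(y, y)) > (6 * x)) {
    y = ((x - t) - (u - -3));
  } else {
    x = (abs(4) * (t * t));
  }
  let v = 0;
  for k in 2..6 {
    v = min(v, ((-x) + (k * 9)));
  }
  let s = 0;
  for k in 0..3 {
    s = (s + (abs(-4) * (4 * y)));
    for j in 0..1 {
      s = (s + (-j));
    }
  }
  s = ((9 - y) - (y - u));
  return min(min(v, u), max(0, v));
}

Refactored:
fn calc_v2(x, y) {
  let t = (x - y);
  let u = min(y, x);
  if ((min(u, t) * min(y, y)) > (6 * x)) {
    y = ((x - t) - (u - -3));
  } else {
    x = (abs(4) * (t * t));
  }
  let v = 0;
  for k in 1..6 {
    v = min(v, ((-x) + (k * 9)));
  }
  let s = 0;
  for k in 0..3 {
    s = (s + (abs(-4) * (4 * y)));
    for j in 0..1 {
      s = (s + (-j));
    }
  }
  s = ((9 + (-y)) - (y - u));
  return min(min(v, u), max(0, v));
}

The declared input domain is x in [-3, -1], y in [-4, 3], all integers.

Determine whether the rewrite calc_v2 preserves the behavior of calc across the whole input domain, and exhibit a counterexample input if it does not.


Not equivalent: x=-3, y=3 separates them (-126 vs -135).
calc: t = -6; u = -3; ((min(u, t) * min(y, y)) > (6 * x)) -> false; x = 144; v = 0; [k=2]; v = -126; [k=3]; v = -126; [k=4]; v = -126; [k=5]; v = -126; s = 0; [k=0]; s = 48; [j=0]; s = 48; [k=1]; s = 96; [j=0]; s = 96; [k=2]; s = 144; [j=0]; s = 144; s = 0; return -126
calc_v2: t = -6; u = -3; ((min(u, t) * min(y, y)) > (6 * x)) -> false; x = 144; v = 0; [k=1]; v = -135; [k=2]; v = -135; [k=3]; v = -135; [k=4]; v = -135; [k=5]; v = -135; s = 0; [k=0]; s = 48; [j=0]; s = 48; [k=1]; s = 96; [j=0]; s = 96; [k=2]; s = 144; [j=0]; s = 144; s = 0; return -135
verdict: not equivalent; witness: x=-3, y=3


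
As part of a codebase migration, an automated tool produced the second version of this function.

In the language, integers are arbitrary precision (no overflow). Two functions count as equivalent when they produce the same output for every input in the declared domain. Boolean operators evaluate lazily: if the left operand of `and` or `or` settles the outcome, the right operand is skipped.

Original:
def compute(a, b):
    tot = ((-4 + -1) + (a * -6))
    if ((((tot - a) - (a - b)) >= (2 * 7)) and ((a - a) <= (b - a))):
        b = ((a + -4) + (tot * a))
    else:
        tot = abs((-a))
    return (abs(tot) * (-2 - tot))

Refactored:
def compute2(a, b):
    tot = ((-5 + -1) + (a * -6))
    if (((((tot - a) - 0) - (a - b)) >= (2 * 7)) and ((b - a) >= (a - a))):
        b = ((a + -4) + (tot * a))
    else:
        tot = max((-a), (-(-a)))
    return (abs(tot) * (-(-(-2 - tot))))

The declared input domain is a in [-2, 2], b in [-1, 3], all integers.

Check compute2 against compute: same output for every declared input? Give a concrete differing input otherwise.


Evaluate both at a=-2, b=3.
compute: tot becomes 7; next ((((tot - a) - (a - b)) >= (2 * 7)) and ((a - a) <= (b - a))) evaluates to true; next b becomes -20; next final value -63
compute2: tot becomes 6; next (((((tot - a) - 0) - (a - b)) >= (2 * 7)) and ((b - a) >= (a - a))) evaluates to false; next tot becomes 2; next final value -8
-63 against -8: the behavior changed.
verdict: not equivalent; witness: a=-2, b=3


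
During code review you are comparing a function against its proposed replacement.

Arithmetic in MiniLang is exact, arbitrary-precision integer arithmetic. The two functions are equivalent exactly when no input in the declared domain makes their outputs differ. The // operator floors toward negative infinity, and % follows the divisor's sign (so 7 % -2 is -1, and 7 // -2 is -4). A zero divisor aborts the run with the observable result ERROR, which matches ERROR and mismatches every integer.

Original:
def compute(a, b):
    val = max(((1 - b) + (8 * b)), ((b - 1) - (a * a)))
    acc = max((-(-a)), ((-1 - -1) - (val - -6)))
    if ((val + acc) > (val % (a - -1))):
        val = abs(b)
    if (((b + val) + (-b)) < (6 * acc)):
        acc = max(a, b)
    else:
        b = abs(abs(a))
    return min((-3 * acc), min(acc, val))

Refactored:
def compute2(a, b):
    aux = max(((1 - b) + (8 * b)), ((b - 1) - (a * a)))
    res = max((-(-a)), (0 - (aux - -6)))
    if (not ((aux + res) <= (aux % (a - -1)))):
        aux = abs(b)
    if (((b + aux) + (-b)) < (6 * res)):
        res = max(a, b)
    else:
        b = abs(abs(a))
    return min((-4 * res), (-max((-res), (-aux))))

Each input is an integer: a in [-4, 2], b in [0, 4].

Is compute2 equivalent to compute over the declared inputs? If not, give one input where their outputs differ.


There is a counterexample at a=1, b=0: -3 on one side, -4 on the other.
compute: val := 1 | acc := 1 | ((val + acc) > (val % (a - -1))): true | val := 0 | (((b + val) + (-b)) < (6 * acc)): true | acc := 1 | result -3
compute2: aux := 1 | res := 1 | (not ((aux + res) <= (aux % (a - -1)))): true | aux := 0 | (((b + aux) + (-b)) < (6 * res)): true | res := 1 | result -4
verdict: not equivalent; witness: a=1, b=0


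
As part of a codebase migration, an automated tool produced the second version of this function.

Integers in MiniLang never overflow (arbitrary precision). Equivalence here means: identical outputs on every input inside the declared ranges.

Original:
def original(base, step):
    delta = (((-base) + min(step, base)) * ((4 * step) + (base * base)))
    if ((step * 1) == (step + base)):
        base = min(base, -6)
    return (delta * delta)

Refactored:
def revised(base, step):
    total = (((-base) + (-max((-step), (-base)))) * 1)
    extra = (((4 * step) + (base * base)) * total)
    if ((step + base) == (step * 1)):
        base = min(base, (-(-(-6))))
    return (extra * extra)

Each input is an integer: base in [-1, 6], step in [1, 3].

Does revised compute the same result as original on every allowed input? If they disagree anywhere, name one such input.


Reading the diff, among the changes: local variable names differ, plus min/max/abs usage differs, plus arithmetic usage differs, plus constant usage differs, plus statement counts differ.
As a probe, take base=1, step=1: original runs delta=0, then ((step * 1) == (step + base)) is false, then returns 0; revised runs total=0, then extra=0, then ((step + base) == (step * 1)) is false, then returns 0; both end at 0.
Sweeping the whole domain (24 inputs) finds no disagreement.
verdict: equivalent


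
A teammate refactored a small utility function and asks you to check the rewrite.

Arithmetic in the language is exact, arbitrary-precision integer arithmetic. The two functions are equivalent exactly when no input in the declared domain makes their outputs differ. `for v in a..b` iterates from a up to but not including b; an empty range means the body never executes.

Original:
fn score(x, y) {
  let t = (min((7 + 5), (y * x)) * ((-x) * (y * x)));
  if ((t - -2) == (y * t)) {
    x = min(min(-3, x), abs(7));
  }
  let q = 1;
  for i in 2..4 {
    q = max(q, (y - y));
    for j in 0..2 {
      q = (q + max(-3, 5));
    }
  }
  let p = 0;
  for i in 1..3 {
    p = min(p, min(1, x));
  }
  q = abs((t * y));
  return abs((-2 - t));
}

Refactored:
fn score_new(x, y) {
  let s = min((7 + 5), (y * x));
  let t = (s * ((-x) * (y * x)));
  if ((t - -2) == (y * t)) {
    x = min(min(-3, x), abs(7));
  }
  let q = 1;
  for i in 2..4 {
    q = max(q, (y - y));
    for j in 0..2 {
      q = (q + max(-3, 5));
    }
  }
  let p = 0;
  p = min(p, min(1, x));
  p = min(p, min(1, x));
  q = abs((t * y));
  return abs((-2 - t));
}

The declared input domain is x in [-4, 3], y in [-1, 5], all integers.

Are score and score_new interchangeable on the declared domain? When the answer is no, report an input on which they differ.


Comparing the listings, the differences include: min/max/abs usage differs, loop structure differs, constant usage differs, local variable names differ, statement counts differ.
As a probe, take x=0, y=-1: score runs t=0, then ((t - -2) == (y * t)) is false, then q=1, then (i=2), then q=1, then (j=0), then q=6, then (j=1), then q=11, then (i=3), then q=11, then (j=0), then q=16, then (j=1), then q=21, then p=0, then (i=1), then p=0, then (i=2), then p=0, then q=0, then returns 2; score_new runs s=0, then t=0, then ((t - -2) == (y * t)) is false, then q=1, then (i=2), then q=1, then (j=0), then q=6, then (j=1), then q=11, then (i=3), then q=11, then (j=0), then q=16, then (j=1), then q=21, then p=0, then p=0, then p=0, then q=0, then returns 2; both end at 2.
Every one of the 56 inputs gives matching results.
verdict: equivalent


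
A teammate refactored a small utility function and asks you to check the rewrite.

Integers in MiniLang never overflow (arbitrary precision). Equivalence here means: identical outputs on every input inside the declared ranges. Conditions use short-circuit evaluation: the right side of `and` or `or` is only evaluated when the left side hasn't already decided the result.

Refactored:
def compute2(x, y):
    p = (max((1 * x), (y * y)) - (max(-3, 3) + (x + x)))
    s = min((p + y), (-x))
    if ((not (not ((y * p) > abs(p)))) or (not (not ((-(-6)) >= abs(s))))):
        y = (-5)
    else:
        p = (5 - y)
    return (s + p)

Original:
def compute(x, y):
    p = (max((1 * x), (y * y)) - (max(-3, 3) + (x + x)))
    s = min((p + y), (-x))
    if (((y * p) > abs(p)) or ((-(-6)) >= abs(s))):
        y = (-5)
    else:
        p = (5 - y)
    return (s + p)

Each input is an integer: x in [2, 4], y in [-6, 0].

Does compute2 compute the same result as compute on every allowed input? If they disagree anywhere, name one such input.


Differences: boolean connective usage differs — yet all 21 inputs agree.
verdict: equivalent


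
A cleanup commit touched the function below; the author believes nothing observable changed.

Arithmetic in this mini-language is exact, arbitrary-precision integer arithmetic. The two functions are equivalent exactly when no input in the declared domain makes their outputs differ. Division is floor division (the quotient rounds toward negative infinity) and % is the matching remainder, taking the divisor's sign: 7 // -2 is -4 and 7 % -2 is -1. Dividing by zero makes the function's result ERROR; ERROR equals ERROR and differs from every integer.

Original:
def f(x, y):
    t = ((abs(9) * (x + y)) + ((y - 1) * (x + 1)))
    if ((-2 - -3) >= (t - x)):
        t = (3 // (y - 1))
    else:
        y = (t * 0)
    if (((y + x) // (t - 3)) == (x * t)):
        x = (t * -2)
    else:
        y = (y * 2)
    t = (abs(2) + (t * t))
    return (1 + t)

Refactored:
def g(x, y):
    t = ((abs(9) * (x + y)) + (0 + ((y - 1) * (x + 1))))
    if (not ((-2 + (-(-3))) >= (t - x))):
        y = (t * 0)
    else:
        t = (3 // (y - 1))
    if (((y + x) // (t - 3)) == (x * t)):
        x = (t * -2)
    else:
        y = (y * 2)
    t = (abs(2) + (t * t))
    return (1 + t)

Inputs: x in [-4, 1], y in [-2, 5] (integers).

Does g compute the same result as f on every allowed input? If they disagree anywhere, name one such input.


The two versions differ — the changes include boolean connective usage differs; and constant usage differs; and arithmetic usage differs.
As a probe, take x=-3, y=1: f runs t=-18, then ((-2 - -3) >= (t - x)) is true, then a zero divisor aborts: ERROR; g runs t=-18, then (not ((-2 + (-(-3))) >= (t - x))) is false, then a zero divisor aborts: ERROR; both end at ERROR.
Sweeping the whole domain (48 inputs) finds no disagreement.
verdict: equivalent


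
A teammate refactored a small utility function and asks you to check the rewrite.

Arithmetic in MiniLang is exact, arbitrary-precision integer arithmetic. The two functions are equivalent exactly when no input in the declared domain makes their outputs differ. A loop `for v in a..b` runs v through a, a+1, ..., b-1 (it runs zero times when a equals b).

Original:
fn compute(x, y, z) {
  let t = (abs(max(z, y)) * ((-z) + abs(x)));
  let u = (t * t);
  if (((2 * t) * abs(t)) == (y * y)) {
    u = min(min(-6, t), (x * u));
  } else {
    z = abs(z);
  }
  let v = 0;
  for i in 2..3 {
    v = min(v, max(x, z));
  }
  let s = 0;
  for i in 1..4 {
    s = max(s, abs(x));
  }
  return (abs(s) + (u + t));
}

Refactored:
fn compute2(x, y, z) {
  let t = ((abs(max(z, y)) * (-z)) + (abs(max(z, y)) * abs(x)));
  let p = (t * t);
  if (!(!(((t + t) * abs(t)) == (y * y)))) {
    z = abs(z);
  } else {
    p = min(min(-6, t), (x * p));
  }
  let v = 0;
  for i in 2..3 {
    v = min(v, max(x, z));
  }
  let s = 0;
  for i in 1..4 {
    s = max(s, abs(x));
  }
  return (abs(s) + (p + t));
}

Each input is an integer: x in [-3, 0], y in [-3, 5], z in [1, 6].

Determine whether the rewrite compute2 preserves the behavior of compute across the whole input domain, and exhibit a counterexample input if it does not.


The rewrite breaks on x=-3, y=-3, z=1, where the results are 9 and -7.
compute: t := 2 | u := 4 | (((2 * t) * abs(t)) == (y * y)): false | z := 1 | v := 0 | iter i=2: | v := 0 | s := 0 | iter i=1: | s := 3 | iter i=2: | s := 3 | iter i=3: | s := 3 | result 9
compute2: t := 2 | p := 4 | (!(!(((t + t) * abs(t)) == (y * y)))): false | p := -12 | v := 0 | iter i=2: | v := 0 | s := 0 | iter i=1: | s := 3 | iter i=2: | s := 3 | iter i=3: | s := 3 | result -7
verdict: not equivalent; witness: x=-3, y=-3, z=1


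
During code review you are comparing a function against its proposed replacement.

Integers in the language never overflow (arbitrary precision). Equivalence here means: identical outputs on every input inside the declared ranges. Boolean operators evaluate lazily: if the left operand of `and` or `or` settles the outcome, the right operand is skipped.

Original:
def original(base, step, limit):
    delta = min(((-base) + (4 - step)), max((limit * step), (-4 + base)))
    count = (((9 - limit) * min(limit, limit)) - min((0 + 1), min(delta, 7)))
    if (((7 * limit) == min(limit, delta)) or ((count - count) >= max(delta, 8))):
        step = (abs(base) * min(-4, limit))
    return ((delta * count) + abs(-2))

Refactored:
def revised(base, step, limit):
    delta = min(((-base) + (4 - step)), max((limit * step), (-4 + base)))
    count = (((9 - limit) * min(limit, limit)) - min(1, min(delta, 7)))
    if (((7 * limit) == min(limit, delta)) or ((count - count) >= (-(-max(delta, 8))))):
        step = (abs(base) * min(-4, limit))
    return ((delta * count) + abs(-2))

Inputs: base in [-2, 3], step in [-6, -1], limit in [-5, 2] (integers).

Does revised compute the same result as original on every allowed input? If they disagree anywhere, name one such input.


Side by side, the visible changes include: constant usage differs, arithmetic usage differs.
One worked example (base=-2, step=-5, limit=1) — original: delta=-5, then count=13, then (((7 * limit) == min(limit, delta)) or ((count - count) >= max(delta, 8))) is false, then returns -63; revised: delta=-5, then count=13, then (((7 * limit) == min(limit, delta)) or ((count - count) >= (-(-max(delta, 8))))) is false, then returns -63; agreement on -63.
An exhaustive pass over the 288 declared inputs shows identical outputs.
verdict: equivalent


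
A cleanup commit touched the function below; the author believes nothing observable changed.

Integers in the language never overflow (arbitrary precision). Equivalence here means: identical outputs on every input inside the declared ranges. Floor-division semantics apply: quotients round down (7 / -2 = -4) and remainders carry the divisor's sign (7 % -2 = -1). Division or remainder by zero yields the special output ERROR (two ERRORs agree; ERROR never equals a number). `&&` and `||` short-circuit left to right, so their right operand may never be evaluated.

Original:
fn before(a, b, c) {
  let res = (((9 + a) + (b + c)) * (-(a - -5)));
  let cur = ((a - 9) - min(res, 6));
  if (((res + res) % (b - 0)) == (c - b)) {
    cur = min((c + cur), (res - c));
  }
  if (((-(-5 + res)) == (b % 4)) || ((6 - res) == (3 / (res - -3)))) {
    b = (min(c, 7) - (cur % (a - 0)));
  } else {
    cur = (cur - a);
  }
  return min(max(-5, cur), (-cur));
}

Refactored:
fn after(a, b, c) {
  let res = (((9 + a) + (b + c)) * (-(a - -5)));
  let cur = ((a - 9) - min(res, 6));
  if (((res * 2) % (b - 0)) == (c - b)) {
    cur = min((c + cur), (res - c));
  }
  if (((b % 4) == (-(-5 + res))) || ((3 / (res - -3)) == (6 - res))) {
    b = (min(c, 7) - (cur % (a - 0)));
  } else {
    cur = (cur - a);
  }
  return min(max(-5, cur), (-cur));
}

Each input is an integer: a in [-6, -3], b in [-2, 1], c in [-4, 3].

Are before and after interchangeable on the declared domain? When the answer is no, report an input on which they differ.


Equivalent — the differences include arithmetic usage differs, and constant usage differs, yet no declared input distinguishes the two.
As a probe, take a=-3, b=0, c=-1: before runs res := -10 | cur := -2 | divide-by-zero, output ERROR; after runs res := -10 | cur := -2 | divide-by-zero, output ERROR; both end at ERROR.
Sweeping the whole domain (128 inputs) finds no disagreement.
verdict: equivalent


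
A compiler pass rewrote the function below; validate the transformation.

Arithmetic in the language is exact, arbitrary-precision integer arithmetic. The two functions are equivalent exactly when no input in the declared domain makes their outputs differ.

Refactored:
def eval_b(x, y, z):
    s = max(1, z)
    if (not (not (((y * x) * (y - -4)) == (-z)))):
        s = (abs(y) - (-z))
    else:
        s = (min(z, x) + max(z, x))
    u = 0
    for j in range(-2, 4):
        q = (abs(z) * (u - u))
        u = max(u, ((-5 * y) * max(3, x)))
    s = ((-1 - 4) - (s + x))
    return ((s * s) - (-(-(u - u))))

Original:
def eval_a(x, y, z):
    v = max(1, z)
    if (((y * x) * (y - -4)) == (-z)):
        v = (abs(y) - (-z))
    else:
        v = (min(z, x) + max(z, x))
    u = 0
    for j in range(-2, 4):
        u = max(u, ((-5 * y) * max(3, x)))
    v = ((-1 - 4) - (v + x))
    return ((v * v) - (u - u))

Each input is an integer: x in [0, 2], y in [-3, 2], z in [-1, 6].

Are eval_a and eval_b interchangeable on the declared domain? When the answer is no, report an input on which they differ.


This is a faithful refactor — arithmetic usage differs, plus local variable names differ, plus boolean connective usage differs, plus statement counts differ, plus min/max/abs usage differs, but the computed results match everywhere.
One worked example (x=2, y=-1, z=-1) — eval_a: v := 1 | (((y * x) * (y - -4)) == (-z)): false | v := 1 | u := 0 | iter j=-2: | u := 15 | iter j=-1: | u := 15 | iter j=0: | u := 15 | iter j=1: | u := 15 | iter j=2: | u := 15 | iter j=3: | u := 15 | v := -8 | result 64; eval_b: s := 1 | (not (not (((y * x) * (y - -4)) == (-z)))): false | s := 1 | u := 0 | iter j=-2: | q := 0 | u := 15 | iter j=-1: | q := 0 | u := 15 | iter j=0: | q := 0 | u := 15 | iter j=1: | q := 0 | u := 15 | iter j=2: | q := 0 | u := 15 | iter j=3: | q := 0 | u := 15 | s := -8 | result 64; agreement on 64.
Sweeping the whole domain (144 inputs) finds no disagreement.
verdict: equivalent


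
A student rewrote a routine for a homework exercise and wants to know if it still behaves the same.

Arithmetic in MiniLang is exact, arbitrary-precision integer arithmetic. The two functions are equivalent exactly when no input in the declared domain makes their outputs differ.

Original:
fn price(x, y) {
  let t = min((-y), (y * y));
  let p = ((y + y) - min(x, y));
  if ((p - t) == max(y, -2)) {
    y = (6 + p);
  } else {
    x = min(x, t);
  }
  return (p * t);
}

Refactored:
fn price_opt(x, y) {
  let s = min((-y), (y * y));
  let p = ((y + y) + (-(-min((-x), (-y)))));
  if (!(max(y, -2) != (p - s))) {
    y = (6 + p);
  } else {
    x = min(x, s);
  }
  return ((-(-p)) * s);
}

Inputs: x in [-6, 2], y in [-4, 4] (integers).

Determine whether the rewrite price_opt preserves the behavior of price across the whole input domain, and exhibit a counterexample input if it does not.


Not equivalent: x=-6, y=-4 separates them (-8 vs -16).
price: t=4, then p=-2, then ((p - t) == max(y, -2)) is false, then x=-6, then returns -8
price_opt: s=4, then p=-4, then (!(max(y, -2) != (p - s))) is false, then x=-6, then returns -16
verdict: not equivalent; witness: x=-6, y=-4


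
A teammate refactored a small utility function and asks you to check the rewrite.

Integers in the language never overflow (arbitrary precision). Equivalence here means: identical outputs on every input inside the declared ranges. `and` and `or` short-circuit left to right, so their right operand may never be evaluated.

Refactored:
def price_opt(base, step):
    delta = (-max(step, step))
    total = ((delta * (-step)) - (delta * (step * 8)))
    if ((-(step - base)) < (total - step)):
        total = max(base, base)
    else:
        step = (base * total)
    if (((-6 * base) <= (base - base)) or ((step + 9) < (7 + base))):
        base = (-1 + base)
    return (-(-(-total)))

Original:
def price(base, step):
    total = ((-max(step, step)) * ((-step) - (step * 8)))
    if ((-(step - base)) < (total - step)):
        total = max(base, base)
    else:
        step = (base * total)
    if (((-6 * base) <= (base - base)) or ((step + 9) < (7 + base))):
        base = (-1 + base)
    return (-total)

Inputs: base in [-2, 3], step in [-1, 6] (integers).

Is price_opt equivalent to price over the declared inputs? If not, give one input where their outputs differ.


Differences: statement counts differ, local variable names differ, arithmetic usage differs — yet all 48 inputs agree.
verdict: equivalent


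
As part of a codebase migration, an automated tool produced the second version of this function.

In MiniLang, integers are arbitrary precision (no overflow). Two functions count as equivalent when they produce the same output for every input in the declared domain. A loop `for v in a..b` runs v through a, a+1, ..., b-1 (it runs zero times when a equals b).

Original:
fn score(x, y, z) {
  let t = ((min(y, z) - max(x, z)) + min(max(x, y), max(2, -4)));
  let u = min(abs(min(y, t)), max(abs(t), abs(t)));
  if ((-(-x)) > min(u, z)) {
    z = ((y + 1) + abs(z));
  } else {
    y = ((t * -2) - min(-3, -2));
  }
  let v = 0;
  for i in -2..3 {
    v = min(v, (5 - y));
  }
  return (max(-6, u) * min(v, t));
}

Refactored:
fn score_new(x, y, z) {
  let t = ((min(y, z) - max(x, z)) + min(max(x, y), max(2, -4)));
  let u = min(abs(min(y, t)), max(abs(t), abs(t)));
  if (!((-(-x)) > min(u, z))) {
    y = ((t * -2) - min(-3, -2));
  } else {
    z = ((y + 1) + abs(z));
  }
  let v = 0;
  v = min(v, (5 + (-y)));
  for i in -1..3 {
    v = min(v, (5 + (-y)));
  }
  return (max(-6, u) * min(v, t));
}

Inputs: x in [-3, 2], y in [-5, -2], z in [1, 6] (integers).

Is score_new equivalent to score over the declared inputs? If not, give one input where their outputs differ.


Changes here: loop structure differs, plus statement counts differ, plus constant usage differs, plus boolean connective usage differs, plus min/max/abs usage differs, plus arithmetic usage differs; the full 144-point sweep finds no disagreement.
verdict: equivalent


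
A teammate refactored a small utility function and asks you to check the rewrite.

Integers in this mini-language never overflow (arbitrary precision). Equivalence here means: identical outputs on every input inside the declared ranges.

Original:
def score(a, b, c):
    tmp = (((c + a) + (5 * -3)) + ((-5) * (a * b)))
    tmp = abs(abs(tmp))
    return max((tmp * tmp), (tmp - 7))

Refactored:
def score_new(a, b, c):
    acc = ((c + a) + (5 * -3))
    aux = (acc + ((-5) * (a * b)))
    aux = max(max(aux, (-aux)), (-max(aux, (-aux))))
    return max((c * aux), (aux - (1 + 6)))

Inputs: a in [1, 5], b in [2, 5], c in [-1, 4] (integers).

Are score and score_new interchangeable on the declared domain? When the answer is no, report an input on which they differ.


Take a=1, b=2, c=-1.
score: tmp := -25 | tmp := 25 | result 625
score_new: acc := -15 | aux := -25 | aux := 25 | result 18
625 and 18 differ, so these are not the same function on this domain.
verdict: not equivalent; witness: a=1, b=2, c=-1


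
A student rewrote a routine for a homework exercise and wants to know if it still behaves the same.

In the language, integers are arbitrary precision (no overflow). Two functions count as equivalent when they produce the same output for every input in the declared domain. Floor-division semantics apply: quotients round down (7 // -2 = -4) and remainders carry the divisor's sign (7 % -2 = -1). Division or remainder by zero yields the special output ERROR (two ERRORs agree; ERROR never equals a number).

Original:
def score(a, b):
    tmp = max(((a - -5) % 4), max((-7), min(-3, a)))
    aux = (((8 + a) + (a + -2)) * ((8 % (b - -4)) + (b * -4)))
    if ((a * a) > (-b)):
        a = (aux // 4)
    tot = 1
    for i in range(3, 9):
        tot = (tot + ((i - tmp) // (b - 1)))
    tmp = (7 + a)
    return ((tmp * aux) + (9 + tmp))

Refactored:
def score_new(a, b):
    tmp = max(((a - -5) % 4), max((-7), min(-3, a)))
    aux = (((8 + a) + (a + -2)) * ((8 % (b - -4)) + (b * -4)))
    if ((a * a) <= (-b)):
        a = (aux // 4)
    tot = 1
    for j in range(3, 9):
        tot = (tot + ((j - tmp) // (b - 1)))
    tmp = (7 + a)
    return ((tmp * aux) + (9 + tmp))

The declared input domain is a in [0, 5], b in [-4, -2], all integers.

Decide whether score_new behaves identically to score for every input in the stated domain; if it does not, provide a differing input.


There is a counterexample at a=0, b=-3: 520 on one side, 1834 on the other.
score: tmp=1, then aux=72, then ((a * a) > (-b)) is false, then tot=1, then (i=3), then tot=0, then (i=4), then tot=-1, then (i=5), then tot=-2, then (i=6), then tot=-4, then (i=7), then tot=-6, then (i=8), then tot=-8, then tmp=7, then returns 520
score_new: tmp=1, then aux=72, then ((a * a) <= (-b)) is true, then a=18, then tot=1, then (j=3), then tot=0, then (j=4), then tot=-1, then (j=5), then tot=-2, then (j=6), then tot=-4, then (j=7), then tot=-6, then (j=8), then tot=-8, then tmp=25, then returns 1834
verdict: not equivalent; witness: a=0, b=-3


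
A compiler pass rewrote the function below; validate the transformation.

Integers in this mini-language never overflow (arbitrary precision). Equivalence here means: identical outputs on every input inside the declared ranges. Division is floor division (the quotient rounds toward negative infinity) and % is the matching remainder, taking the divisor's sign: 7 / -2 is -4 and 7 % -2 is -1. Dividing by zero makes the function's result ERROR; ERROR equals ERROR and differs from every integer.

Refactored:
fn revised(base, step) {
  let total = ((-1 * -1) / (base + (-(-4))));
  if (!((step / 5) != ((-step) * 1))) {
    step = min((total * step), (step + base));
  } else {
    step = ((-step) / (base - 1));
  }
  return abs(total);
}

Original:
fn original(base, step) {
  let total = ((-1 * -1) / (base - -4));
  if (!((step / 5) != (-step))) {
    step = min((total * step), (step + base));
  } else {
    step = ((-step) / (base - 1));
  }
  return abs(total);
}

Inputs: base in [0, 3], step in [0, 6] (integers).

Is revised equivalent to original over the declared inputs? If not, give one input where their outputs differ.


Although arithmetic usage differs, constant usage differs, 28/28 inputs agree.
verdict: equivalent


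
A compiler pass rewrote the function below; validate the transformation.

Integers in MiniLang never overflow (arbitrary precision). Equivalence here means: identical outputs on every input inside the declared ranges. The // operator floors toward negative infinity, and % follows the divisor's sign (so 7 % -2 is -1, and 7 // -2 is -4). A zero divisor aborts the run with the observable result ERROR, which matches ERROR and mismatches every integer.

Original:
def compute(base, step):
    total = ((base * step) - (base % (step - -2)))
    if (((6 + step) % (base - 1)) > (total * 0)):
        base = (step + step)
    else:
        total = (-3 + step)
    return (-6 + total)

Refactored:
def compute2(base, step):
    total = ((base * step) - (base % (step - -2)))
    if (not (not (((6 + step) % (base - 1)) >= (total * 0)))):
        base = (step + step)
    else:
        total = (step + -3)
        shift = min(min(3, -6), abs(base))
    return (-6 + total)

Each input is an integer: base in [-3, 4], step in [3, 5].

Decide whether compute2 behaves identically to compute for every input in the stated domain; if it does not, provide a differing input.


The rewrite breaks on base=-2, step=3, where the results are -6 and -15.
compute: total := -9 | (((6 + step) % (base - 1)) > (total * 0)): false | total := 0 | result -6
compute2: total := -9 | (not (not (((6 + step) % (base - 1)) >= (total * 0)))): true | base := 6 | result -15
verdict: not equivalent; witness: base=-2, step=3


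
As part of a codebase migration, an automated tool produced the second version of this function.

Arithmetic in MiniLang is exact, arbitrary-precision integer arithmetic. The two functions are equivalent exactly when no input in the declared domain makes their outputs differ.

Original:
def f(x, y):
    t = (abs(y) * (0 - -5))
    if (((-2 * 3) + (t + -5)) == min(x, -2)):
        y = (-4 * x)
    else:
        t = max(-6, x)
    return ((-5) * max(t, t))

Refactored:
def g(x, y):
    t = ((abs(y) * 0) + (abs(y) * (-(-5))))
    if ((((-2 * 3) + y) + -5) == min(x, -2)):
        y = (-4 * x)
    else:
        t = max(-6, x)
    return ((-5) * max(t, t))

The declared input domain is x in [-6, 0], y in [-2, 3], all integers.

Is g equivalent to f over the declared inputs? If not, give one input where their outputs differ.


Try x=-6, y=-1.
f: t becomes 5; next (((-2 * 3) + (t + -5)) == min(x, -2)) evaluates to true; next y becomes 24; next final value -25
g: t becomes 5; next ((((-2 * 3) + y) + -5) == min(x, -2)) evaluates to false; next t becomes -6; next final value 30
-25 vs 30 — the two versions disagree here.
verdict: not equivalent; witness: x=-6, y=-1


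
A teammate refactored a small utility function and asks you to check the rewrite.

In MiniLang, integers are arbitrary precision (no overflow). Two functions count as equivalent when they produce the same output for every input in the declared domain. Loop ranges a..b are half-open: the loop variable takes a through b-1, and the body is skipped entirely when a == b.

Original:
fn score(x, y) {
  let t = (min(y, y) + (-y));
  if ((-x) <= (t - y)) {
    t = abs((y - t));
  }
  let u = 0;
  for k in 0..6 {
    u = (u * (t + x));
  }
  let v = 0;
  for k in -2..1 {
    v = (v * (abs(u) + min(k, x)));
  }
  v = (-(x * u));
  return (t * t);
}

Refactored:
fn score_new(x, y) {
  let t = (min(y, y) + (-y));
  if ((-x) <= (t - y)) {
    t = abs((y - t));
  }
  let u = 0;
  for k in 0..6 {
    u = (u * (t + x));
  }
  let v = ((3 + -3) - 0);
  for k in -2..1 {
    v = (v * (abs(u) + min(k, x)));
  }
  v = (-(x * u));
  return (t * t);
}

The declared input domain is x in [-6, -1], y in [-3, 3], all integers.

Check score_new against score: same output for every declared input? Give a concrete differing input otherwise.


Equivalent — the differences include constant usage differs; and arithmetic usage differs, yet no declared input distinguishes the two.
One worked example (x=-1, y=0) — score: t becomes 0; next ((-x) <= (t - y)) evaluates to false; next u becomes 0; next at k=0:; next u becomes 0; next at k=1:; next u becomes 0; next at k=2:; next u becomes 0; next at k=3:; next u becomes 0; next at k=4:; next u becomes 0; next at k=5:; next u becomes 0; next v becomes 0; next at k=-2:; next v becomes 0; next at k=-1:; next v becomes 0; next at k=0:; next v becomes 0; next v becomes 0; next final value 0; score_new: t becomes 0; next ((-x) <= (t - y)) evaluates to false; next u becomes 0; next at k=0:; next u becomes 0; next at k=1:; next u becomes 0; next at k=2:; next u becomes 0; next at k=3:; next u becomes 0; next at k=4:; next u becomes 0; next at k=5:; next u becomes 0; next v becomes 0; next at k=-2:; next v becomes 0; next at k=-1:; next v becomes 0; next at k=0:; next v becomes 0; next v becomes 0; next final value 0; agreement on 0.
Sweeping the whole domain (42 inputs) finds no disagreement.
verdict: equivalent
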